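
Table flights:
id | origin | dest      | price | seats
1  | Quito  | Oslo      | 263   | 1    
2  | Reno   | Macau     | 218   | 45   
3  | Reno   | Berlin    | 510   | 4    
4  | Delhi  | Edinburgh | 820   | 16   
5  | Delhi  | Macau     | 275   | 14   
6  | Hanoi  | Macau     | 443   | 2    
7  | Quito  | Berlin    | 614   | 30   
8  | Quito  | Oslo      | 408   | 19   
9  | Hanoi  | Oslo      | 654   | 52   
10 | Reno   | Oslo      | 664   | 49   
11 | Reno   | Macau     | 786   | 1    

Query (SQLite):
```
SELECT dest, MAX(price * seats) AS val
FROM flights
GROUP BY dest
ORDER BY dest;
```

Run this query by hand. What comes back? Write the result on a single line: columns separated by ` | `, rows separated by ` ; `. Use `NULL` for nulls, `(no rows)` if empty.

Berlin | 18420 ; Edinburgh | 13120 ; Macau | 9810 ; Oslo | 34008

For each row compute price * seats.
Group by dest; take MAX of the expression per group.
  Berlin: ids {3, 7} → MAX(price * seats)=18420
  Edinburgh: ids {4} → MAX(price * seats)=13120
  Macau: ids {2, 5, 6, 11} → MAX(price * seats)=9810
  Oslo: ids {1, 8, 9, 10} → MAX(price * seats)=34008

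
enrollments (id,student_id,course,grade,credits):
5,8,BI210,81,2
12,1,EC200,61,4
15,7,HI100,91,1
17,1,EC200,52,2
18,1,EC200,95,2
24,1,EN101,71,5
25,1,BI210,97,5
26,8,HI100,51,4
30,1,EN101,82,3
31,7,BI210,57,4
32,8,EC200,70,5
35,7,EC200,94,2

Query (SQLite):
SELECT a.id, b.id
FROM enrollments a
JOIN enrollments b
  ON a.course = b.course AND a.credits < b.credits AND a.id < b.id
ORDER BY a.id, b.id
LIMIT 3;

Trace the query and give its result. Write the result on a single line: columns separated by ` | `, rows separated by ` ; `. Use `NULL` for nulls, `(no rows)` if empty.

Pairs (a,b) with same course, a.credits < b.credits, a.id < b.id.
course groups: BI210:{5,25,31} EC200:{12,17,18,32,35} EN101:{24,30} HI100:{15,26}
Ordered by (a.id, b.id); first 3.

5 | 25 ; 5 | 31 ; 12 | 32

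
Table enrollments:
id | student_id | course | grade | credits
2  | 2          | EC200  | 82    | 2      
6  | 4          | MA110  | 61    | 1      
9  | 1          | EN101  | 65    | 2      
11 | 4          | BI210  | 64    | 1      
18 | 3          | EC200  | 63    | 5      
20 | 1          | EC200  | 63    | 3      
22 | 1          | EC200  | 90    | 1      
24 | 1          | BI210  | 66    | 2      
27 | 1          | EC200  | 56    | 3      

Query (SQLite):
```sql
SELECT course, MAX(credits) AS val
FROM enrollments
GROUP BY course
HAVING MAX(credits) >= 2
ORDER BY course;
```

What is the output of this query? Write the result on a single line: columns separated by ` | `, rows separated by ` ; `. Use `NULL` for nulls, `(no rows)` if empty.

BI210 | 2 ; EC200 | 5 ; EN101 | 2

Partition enrollments by course; compute MAX(credits) within each group.
HAVING: keep groups where MAX(credits) >= 2.
  BI210: ids {11, 24} → MAX(credits)=2
  EC200: ids {2, 18, 20, 22, 27} → MAX(credits)=5
  EN101: ids {9} → MAX(credits)=2
  MA110: ids {6} → MAX(credits)=1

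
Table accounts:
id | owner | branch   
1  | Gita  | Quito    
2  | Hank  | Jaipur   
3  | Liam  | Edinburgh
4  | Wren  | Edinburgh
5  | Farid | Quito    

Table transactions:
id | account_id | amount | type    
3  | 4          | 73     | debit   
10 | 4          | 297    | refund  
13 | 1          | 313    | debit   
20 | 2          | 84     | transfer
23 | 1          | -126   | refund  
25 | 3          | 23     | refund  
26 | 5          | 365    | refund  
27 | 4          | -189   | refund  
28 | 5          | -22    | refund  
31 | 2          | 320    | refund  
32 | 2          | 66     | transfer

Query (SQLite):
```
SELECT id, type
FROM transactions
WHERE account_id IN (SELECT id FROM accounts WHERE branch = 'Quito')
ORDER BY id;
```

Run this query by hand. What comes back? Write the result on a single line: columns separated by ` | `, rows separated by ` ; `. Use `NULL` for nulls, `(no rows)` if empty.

13 | debit ; 23 | refund ; 26 | refund ; 28 | refund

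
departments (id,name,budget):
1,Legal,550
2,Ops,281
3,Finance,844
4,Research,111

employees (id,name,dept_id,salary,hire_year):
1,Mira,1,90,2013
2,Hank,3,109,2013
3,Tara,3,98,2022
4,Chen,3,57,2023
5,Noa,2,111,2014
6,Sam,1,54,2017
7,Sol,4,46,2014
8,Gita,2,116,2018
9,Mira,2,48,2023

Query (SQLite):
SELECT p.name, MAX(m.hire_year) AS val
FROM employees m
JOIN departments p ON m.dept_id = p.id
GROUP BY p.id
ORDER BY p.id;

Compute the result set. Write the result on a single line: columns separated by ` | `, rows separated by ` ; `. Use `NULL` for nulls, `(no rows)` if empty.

Legal | 2017 ; Ops | 2023 ; Finance | 2023 ; Research | 2014

Join each employees row to its departments via dept_id.
Group joined rows by departments.id; compute MAX(m.hire_year) per group.
  1: ids {1, 6} → MAX(m.hire_year)=2017
  2: ids {5, 8, 9} → MAX(m.hire_year)=2023
  3: ids {2, 3, 4} → MAX(m.hire_year)=2023
  4: ids {7} → MAX(m.hire_year)=2014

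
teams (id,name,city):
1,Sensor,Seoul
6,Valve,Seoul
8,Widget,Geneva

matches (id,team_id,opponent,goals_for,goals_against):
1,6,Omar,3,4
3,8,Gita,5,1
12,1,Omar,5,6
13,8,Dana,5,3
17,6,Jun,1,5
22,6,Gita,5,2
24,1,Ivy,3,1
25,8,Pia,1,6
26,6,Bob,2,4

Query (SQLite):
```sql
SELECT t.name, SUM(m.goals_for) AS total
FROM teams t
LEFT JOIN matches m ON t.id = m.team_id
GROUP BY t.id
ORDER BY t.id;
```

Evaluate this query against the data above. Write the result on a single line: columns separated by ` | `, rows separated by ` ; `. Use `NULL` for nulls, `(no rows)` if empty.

Sensor | 8 ; Valve | 11 ; Widget | 11

LEFT JOIN keeps every teams row; unmatched ones get NULL for matches columns.
Group by teams.id and compute SUM(m.goals_for). SUM over an all-NULL group is NULL.
  1: ids {12, 24} → SUM(m.goals_for)=8
  6: ids {1, 17, 22, 26} → SUM(m.goals_for)=11
  8: ids {3, 13, 25} → SUM(m.goals_for)=11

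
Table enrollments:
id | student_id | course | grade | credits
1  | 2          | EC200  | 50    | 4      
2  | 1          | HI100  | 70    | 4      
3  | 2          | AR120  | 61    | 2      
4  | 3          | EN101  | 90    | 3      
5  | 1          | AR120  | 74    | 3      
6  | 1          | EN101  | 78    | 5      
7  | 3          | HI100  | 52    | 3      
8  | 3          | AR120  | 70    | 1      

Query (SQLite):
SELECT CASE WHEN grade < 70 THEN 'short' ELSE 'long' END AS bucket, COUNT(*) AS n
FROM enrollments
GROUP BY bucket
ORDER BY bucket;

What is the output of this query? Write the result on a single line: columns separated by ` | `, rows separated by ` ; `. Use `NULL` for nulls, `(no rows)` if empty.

long | 5 ; short | 3

Bucket rows by grade < 70 → 'short' else 'long'; count each bucket.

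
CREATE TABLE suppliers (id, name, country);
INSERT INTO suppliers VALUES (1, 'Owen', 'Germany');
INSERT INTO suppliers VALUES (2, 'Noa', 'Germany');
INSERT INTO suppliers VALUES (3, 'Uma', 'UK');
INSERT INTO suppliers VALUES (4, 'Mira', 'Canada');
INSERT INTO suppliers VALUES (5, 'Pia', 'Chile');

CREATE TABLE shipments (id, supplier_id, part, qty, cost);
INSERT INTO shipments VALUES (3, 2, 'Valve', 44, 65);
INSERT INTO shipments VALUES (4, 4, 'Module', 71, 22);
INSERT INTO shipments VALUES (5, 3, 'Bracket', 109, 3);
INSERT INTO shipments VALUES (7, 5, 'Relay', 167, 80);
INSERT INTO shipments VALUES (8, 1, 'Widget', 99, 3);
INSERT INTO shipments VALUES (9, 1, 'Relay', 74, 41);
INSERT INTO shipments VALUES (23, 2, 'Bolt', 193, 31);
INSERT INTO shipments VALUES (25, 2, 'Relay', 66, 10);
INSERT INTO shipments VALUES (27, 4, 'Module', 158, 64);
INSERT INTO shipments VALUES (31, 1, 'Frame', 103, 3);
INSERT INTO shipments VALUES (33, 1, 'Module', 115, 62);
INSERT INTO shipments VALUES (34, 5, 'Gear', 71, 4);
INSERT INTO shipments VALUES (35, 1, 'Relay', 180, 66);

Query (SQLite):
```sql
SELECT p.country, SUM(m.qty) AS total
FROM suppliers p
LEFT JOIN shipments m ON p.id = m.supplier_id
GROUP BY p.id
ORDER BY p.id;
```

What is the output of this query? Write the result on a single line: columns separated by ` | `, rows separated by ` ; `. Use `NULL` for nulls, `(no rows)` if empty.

LEFT JOIN keeps every suppliers row; unmatched ones get NULL for shipments columns.
Group by suppliers.id and compute SUM(m.qty). SUM over an all-NULL group is NULL.
  1: ids {8, 9, 31, 33, 35} → SUM(m.qty)=571
  2: ids {3, 23, 25} → SUM(m.qty)=303
  3: ids {5} → SUM(m.qty)=109
  4: ids {4, 27} → SUM(m.qty)=229
  5: ids {7, 34} → SUM(m.qty)=238

Germany | 571 ; Germany | 303 ; UK | 109 ; Canada | 229 ; Chile | 238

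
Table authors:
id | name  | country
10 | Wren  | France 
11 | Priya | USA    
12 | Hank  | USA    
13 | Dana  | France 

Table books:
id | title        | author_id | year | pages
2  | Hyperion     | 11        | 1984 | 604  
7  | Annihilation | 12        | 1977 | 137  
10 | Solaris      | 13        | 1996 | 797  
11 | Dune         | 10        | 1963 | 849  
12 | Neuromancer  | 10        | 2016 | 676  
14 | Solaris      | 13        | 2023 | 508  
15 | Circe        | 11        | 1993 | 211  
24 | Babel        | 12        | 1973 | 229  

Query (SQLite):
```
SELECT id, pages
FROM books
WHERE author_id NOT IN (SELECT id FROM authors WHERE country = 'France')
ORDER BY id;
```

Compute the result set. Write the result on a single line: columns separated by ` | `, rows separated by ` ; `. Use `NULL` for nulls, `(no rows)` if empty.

2 | 604 ; 7 | 137 ; 15 | 211 ; 24 | 229

Inner query: authors.id where country = 'France'.
Outer: keep books rows whose author_id is not in that set.
Inner query → {10, 13}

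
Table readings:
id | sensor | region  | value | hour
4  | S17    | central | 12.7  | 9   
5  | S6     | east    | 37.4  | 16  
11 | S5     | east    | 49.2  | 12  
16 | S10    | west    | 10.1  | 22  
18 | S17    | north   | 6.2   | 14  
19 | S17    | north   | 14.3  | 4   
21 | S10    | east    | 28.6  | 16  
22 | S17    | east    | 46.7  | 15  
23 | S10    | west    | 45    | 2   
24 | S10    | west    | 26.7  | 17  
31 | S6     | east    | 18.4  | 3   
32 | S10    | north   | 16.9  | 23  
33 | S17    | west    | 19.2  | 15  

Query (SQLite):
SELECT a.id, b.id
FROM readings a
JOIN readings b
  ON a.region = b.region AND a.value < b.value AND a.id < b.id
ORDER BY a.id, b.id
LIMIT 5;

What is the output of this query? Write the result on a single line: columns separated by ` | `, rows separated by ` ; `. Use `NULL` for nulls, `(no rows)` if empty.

Pairs (a,b) with same region, a.value < b.value, a.id < b.id.
region groups: central:{4} east:{5,11,21,22,31} north:{18,19,32} west:{16,23,24,33}
Ordered by (a.id, b.id); first 5.

5 | 11 ; 5 | 22 ; 16 | 23 ; 16 | 24 ; 16 | 33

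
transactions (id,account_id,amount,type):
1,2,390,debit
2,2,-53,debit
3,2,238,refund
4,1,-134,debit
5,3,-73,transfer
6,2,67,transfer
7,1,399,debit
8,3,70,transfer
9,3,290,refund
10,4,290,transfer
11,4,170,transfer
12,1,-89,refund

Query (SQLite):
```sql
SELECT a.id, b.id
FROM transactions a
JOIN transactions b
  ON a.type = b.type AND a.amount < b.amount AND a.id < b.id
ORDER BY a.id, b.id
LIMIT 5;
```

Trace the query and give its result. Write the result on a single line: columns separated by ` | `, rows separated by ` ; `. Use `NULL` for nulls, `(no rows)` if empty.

Pairs (a,b) with same type, a.amount < b.amount, a.id < b.id.
type groups: debit:{1,2,4,7} refund:{3,9,12} transfer:{5,6,8,10,11}
Ordered by (a.id, b.id); first 5.

1 | 7 ; 2 | 7 ; 3 | 9 ; 4 | 7 ; 5 | 6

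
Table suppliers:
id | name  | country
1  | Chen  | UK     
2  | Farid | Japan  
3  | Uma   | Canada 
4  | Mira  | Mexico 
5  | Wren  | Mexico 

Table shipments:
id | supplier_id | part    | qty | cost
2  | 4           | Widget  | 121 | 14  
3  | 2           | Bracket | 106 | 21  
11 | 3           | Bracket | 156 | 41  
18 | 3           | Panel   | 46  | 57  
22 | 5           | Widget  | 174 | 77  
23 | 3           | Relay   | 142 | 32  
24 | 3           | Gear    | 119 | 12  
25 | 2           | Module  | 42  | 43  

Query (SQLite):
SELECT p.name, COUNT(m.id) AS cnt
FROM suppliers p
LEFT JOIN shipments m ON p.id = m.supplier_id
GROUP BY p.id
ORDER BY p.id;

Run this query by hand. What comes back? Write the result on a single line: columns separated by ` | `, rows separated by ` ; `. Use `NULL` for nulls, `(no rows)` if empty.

Chen | 0 ; Farid | 2 ; Uma | 4 ; Mira | 1 ; Wren | 1

LEFT JOIN keeps every suppliers row; unmatched ones get NULL for shipments columns.
Group by suppliers.id and compute COUNT(m.id). COUNT(col) of an all-NULL group is 0.
  1: ids {—} → COUNT(m.id)=0
  2: ids {3, 25} → COUNT(m.id)=2
  3: ids {11, 18, 23, 24} → COUNT(m.id)=4
  4: ids {2} → COUNT(m.id)=1
  5: ids {22} → COUNT(m.id)=1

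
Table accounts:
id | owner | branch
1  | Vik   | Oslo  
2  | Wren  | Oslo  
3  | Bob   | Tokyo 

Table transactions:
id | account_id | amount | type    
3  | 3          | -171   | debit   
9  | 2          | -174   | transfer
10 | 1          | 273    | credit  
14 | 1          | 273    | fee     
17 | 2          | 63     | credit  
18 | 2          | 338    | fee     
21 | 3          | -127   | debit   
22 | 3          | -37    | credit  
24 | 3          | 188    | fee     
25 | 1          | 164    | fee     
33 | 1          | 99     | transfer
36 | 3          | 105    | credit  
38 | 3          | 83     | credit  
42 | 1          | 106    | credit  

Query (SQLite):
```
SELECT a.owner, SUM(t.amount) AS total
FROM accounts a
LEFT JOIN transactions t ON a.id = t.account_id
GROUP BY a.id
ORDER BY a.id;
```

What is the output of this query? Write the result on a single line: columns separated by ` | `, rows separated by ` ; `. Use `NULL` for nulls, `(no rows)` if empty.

LEFT JOIN keeps every accounts row; unmatched ones get NULL for transactions columns.
Group by accounts.id and compute SUM(t.amount). SUM over an all-NULL group is NULL.
  1: ids {10, 14, 25, 33, 42} → SUM(t.amount)=915
  2: ids {9, 17, 18} → SUM(t.amount)=227
  3: ids {3, 21, 22, 24, 36, 38} → SUM(t.amount)=41

Vik | 915 ; Wren | 227 ; Bob | 41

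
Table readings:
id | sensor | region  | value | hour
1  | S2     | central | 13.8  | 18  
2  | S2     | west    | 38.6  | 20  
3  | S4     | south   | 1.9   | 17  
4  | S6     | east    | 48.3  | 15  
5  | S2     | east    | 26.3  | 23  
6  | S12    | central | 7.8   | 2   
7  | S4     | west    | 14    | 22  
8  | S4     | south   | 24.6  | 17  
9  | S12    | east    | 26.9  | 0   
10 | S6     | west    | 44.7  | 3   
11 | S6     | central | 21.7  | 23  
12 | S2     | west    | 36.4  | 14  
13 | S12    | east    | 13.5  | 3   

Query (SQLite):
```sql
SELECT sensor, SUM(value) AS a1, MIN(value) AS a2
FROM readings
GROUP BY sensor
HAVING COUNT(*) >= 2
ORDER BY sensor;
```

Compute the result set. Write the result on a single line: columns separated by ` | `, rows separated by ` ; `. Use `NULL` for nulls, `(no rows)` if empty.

Group readings by sensor.
Per group compute: SUM(value), MIN(value).
HAVING: drop groups with fewer than 2 rows.
  S12: ids {6, 9, 13} → SUM(value)=48.2, MIN(value)=7.8
  S2: ids {1, 2, 5, 12} → SUM(value)=115.1, MIN(value)=13.8
  S4: ids {3, 7, 8} → SUM(value)=40.5, MIN(value)=1.9
  S6: ids {4, 10, 11} → SUM(value)=114.7, MIN(value)=21.7

S12 | 48.2 | 7.8 ; S2 | 115.1 | 13.8 ; S4 | 40.5 | 1.9 ; S6 | 114.7 | 21.7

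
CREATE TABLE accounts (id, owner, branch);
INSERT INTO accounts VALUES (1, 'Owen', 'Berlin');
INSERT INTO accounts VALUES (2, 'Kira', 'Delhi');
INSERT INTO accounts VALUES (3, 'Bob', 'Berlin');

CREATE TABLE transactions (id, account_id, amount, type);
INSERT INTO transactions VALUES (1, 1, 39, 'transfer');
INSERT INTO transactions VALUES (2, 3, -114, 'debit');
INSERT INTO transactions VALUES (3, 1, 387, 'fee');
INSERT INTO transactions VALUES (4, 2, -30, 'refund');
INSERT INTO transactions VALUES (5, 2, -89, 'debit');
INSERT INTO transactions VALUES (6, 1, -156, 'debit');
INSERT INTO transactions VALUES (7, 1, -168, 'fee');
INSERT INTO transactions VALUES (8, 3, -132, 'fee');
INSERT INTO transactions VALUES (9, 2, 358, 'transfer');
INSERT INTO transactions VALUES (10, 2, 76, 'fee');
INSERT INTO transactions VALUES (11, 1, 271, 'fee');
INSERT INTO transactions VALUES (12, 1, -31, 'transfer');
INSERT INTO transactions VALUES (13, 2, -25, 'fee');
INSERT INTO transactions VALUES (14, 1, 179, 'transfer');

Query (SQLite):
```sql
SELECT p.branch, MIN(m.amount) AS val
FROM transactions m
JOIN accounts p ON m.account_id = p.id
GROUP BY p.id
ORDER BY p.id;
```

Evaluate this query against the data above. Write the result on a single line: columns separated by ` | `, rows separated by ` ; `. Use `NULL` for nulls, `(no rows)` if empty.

Join each transactions row to its accounts via account_id.
Group joined rows by accounts.id; compute MIN(m.amount) per group.
  1: ids {1, 3, 6, 7, 11, 12, 14} → MIN(m.amount)=-168
  2: ids {4, 5, 9, 10, 13} → MIN(m.amount)=-89
  3: ids {2, 8} → MIN(m.amount)=-132

Berlin | -168 ; Delhi | -89 ; Berlin | -132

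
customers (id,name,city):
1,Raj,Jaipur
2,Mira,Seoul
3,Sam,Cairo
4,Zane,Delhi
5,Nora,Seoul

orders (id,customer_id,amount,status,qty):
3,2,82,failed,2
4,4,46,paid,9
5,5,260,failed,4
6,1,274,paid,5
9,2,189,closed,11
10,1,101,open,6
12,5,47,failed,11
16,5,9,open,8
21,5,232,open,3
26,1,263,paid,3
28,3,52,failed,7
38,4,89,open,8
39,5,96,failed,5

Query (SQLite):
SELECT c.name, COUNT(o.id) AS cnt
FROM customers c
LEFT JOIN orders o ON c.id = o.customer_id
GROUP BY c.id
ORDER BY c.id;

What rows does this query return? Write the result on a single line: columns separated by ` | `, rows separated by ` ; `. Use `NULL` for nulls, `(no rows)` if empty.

Raj | 3 ; Mira | 2 ; Sam | 1 ; Zane | 2 ; Nora | 5

LEFT JOIN keeps every customers row; unmatched ones get NULL for orders columns.
Group by customers.id and compute COUNT(o.id). COUNT(col) of an all-NULL group is 0.
  1: ids {6, 10, 26} → COUNT(o.id)=3
  2: ids {3, 9} → COUNT(o.id)=2
  3: ids {28} → COUNT(o.id)=1
  4: ids {4, 38} → COUNT(o.id)=2
  5: ids {5, 12, 16, 21, 39} → COUNT(o.id)=5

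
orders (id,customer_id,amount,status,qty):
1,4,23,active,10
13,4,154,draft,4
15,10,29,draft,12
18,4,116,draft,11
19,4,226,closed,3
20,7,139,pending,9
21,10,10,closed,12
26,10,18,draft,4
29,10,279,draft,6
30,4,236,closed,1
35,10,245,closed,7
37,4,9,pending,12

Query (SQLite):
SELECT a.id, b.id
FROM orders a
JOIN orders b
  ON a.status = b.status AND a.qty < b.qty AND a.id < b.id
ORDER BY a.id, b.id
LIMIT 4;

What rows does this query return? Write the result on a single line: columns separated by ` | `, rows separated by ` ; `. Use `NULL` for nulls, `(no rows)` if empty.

13 | 15 ; 13 | 18 ; 13 | 29 ; 19 | 21

Pairs (a,b) with same status, a.qty < b.qty, a.id < b.id.
status groups: active:{1} closed:{19,21,30,35} draft:{13,15,18,26,29} pending:{20,37}
Ordered by (a.id, b.id); first 4.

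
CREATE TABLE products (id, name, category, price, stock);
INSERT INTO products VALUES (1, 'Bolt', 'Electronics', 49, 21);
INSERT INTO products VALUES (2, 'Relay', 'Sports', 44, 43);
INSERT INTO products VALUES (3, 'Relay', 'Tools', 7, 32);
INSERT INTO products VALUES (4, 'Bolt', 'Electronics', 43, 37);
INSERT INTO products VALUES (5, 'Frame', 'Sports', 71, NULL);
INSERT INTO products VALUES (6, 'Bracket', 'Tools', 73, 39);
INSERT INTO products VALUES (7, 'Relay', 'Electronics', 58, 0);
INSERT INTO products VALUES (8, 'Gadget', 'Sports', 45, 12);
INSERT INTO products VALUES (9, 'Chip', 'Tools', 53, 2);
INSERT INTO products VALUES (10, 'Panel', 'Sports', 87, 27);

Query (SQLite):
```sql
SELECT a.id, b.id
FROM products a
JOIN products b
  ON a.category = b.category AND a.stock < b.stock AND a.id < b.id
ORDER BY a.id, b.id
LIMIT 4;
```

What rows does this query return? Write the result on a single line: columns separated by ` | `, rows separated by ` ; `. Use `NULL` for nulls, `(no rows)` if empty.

Pairs (a,b) with same category, a.stock < b.stock, a.id < b.id.
category groups: Electronics:{1,4,7} Sports:{2,5,8,10} Tools:{3,6,9}
Ordered by (a.id, b.id); first 4.

1 | 4 ; 3 | 6 ; 8 | 10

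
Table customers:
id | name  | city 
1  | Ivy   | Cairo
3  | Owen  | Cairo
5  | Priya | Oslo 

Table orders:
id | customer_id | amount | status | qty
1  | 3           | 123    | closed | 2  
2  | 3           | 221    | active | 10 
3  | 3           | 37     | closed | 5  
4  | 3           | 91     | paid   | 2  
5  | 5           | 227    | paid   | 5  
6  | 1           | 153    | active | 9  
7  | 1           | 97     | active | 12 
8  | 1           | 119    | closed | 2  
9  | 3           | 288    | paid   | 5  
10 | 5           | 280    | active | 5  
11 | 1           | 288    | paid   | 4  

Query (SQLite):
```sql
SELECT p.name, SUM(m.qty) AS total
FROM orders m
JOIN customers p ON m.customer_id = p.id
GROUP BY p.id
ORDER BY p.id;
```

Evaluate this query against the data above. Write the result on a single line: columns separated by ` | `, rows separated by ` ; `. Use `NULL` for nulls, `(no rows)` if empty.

Ivy | 27 ; Owen | 24 ; Priya | 10

Join each orders row to its customers via customer_id.
Group joined rows by customers.id; compute SUM(m.qty) per group.
  1: ids {6, 7, 8, 11} → SUM(m.qty)=27
  3: ids {1, 2, 3, 4, 9} → SUM(m.qty)=24
  5: ids {5, 10} → SUM(m.qty)=10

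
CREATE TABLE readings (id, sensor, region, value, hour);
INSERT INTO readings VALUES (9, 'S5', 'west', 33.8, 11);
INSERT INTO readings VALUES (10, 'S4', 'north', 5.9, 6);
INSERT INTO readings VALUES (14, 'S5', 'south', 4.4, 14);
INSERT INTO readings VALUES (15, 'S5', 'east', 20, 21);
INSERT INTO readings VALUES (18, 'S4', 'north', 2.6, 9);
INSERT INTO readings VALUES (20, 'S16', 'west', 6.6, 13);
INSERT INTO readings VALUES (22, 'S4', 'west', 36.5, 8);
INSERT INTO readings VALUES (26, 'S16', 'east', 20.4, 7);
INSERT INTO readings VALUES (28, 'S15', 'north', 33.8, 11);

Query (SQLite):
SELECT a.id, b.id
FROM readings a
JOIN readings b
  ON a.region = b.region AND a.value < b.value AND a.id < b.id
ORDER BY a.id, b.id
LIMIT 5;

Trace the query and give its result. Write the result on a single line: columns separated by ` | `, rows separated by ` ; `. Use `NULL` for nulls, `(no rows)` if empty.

Pairs (a,b) with same region, a.value < b.value, a.id < b.id.
region groups: east:{15,26} north:{10,18,28} south:{14} west:{9,20,22}
Ordered by (a.id, b.id); first 5.

9 | 22 ; 10 | 28 ; 15 | 26 ; 18 | 28 ; 20 | 22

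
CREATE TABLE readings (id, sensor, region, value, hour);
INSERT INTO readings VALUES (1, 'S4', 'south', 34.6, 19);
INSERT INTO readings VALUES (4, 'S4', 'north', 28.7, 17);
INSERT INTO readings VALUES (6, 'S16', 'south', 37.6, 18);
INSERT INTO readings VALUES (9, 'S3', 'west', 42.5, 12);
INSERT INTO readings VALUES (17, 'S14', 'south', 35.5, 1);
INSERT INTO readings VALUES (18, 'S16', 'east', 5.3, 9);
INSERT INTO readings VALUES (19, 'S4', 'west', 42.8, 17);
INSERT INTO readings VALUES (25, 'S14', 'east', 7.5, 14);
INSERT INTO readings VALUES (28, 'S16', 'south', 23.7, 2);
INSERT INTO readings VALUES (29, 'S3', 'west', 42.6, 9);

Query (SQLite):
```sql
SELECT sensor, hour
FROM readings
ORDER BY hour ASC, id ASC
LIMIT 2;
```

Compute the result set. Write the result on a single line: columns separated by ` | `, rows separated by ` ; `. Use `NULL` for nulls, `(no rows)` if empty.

Sort by hour asc, tiebreak id asc: (1, id=17), (2, id=28), (9, id=18), (9, id=29), (12, id=9) …. Take first 2.

S14 | 1 ; S16 | 2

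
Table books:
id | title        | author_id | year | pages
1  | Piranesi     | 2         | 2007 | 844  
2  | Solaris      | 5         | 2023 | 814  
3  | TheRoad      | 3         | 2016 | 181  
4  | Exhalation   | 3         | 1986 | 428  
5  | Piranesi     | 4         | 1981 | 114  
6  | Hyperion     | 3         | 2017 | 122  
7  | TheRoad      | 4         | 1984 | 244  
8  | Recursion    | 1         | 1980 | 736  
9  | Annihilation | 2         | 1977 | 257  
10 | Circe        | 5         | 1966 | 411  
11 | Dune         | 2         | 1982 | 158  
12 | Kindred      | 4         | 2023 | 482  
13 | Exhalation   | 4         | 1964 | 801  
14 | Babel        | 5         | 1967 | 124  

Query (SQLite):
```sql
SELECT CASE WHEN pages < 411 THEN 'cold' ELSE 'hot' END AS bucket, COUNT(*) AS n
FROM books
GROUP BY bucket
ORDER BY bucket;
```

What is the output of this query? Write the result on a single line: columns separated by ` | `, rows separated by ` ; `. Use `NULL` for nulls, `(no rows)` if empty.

cold | 7 ; hot | 7

Bucket rows by pages < 411 → 'cold' else 'hot'; count each bucket.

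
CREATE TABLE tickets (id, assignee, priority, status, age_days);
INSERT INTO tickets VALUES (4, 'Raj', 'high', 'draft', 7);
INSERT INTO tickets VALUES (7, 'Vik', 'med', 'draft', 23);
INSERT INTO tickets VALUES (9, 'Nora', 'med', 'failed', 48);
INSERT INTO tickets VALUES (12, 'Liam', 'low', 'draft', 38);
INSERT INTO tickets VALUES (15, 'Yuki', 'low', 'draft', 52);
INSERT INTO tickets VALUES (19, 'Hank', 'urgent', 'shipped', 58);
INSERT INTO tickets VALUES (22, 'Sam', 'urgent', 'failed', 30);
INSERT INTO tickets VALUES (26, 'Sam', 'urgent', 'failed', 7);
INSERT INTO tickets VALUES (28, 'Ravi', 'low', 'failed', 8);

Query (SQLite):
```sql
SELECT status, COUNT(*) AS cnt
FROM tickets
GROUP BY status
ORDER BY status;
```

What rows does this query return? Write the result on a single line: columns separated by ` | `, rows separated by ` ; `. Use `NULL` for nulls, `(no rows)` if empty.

Partition tickets by status; compute COUNT(*) within each group.
  draft: ids {4, 7, 12, 15} → COUNT(*)=4
  failed: ids {9, 22, 26, 28} → COUNT(*)=4
  shipped: ids {19} → COUNT(*)=1

draft | 4 ; failed | 4 ; shipped | 1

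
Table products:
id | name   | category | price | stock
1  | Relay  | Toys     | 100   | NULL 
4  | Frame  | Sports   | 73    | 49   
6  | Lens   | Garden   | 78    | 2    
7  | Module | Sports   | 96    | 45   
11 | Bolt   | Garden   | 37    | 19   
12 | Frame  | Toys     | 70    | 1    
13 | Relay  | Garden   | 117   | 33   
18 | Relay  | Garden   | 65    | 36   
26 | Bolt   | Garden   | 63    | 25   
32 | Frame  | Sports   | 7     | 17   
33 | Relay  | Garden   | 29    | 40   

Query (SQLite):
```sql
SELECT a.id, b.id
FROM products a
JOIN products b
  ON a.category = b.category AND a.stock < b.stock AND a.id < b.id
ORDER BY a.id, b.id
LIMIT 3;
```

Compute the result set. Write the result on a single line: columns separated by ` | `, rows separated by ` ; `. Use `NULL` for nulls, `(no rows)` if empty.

Pairs (a,b) with same category, a.stock < b.stock, a.id < b.id.
category groups: Garden:{6,11,13,18,26,33} Sports:{4,7,32} Toys:{1,12}
Ordered by (a.id, b.id); first 3.

6 | 11 ; 6 | 13 ; 6 | 18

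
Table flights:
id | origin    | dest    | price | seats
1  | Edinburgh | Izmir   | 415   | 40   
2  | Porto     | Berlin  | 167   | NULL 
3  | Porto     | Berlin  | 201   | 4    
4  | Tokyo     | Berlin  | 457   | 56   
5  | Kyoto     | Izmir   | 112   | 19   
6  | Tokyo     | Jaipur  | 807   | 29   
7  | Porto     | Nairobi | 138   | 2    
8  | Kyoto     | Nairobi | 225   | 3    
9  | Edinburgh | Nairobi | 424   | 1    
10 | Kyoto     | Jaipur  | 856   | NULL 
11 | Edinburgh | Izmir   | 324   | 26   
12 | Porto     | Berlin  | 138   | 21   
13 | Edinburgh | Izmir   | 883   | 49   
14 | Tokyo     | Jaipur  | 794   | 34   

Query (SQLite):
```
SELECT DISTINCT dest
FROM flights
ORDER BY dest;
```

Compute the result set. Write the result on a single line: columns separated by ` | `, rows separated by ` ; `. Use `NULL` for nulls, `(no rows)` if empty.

Berlin ; Izmir ; Jaipur ; Nairobi

Collect distinct dest values from flights.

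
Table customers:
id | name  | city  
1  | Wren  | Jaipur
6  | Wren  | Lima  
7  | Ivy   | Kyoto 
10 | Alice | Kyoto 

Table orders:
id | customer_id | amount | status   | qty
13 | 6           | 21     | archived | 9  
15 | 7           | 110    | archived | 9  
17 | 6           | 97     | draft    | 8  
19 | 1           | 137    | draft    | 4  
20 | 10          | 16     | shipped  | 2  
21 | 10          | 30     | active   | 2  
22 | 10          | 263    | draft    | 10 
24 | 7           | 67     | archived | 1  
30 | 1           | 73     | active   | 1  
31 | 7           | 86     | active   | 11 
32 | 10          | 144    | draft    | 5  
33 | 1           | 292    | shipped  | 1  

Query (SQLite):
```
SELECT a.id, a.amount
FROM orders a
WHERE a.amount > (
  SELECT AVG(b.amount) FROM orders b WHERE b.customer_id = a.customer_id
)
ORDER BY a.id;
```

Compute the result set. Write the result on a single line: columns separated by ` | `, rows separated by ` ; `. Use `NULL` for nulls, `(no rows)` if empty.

15 | 110 ; 17 | 97 ; 22 | 263 ; 32 | 144 ; 33 | 292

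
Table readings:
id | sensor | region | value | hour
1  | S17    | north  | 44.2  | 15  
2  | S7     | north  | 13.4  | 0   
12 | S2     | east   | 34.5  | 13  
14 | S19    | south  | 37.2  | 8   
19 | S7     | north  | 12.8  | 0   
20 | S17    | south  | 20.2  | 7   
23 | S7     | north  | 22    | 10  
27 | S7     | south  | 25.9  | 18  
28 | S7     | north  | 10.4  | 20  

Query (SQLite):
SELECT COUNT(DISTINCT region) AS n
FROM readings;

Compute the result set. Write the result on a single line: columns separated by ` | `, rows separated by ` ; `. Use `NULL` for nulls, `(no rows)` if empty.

3

Count distinct non-NULL region values.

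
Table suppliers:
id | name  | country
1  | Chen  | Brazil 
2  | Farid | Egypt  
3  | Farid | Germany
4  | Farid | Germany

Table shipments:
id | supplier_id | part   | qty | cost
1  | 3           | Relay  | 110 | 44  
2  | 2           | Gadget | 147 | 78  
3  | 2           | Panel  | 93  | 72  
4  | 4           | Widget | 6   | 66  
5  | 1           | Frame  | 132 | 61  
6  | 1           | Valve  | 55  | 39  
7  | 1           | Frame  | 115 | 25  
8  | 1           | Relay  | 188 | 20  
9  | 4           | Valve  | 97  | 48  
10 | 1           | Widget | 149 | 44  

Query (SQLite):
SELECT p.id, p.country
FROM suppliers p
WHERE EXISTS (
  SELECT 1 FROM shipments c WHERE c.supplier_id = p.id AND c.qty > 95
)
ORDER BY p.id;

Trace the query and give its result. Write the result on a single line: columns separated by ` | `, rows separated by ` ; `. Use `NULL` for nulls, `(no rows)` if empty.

1 | Brazil ; 2 | Egypt ; 3 | Germany ; 4 | Germany

For each suppliers row, check whether any shipments with matching supplier_id has qty > 95.
Keep rows where that is true.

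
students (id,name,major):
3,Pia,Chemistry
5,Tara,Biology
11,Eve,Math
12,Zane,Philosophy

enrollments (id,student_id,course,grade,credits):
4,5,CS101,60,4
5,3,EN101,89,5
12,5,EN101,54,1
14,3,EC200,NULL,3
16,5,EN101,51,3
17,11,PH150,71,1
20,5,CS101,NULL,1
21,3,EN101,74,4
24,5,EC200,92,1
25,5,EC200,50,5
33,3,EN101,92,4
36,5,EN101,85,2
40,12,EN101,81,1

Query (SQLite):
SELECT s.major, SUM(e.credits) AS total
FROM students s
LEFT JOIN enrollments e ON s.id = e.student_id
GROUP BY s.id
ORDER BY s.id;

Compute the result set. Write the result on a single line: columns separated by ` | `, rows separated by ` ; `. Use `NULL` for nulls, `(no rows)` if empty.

LEFT JOIN keeps every students row; unmatched ones get NULL for enrollments columns.
Group by students.id and compute SUM(e.credits). SUM over an all-NULL group is NULL.
  3: ids {5, 14, 21, 33} → SUM(e.credits)=16
  5: ids {4, 12, 16, 20, 24, 25, 36} → SUM(e.credits)=17
  11: ids {17} → SUM(e.credits)=1
  12: ids {40} → SUM(e.credits)=1

Chemistry | 16 ; Biology | 17 ; Math | 1 ; Philosophy | 1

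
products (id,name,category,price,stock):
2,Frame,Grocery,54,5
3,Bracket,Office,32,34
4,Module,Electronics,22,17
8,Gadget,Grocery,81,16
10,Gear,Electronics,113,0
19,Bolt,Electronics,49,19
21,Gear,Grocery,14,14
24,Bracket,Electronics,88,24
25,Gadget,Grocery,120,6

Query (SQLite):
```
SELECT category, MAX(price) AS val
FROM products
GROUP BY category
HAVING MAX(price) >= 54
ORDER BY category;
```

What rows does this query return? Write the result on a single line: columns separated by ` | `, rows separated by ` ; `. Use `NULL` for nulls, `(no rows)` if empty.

Partition products by category; compute MAX(price) within each group.
HAVING: keep groups where MAX(price) >= 54.
  Electronics: ids {4, 10, 19, 24} → MAX(price)=113
  Grocery: ids {2, 8, 21, 25} → MAX(price)=120
  Office: ids {3} → MAX(price)=32

Electronics | 113 ; Grocery | 120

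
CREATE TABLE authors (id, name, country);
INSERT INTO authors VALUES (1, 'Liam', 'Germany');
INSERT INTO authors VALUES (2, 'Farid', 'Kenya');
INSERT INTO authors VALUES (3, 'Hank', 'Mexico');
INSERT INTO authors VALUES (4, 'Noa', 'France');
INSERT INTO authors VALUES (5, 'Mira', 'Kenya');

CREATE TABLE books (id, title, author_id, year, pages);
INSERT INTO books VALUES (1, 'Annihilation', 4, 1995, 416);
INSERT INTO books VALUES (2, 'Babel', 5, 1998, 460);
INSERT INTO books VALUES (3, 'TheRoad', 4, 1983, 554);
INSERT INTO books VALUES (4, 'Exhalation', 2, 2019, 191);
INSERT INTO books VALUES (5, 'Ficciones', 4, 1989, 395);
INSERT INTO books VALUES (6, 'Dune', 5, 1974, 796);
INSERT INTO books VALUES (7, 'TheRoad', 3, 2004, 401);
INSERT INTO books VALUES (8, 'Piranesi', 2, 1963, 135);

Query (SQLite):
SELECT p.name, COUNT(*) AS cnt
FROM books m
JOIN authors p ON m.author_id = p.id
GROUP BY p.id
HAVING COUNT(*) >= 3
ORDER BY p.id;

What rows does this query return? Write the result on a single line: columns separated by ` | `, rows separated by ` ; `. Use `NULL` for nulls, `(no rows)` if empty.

Join each books row to its authors via author_id.
Group joined rows by authors.id; compute COUNT(*) per group.
HAVING: keep groups with count ≥ 3.
  2: ids {4, 8} → COUNT(*)=2
  3: ids {7} → COUNT(*)=1
  4: ids {1, 3, 5} → COUNT(*)=3
  5: ids {2, 6} → COUNT(*)=2

Noa | 3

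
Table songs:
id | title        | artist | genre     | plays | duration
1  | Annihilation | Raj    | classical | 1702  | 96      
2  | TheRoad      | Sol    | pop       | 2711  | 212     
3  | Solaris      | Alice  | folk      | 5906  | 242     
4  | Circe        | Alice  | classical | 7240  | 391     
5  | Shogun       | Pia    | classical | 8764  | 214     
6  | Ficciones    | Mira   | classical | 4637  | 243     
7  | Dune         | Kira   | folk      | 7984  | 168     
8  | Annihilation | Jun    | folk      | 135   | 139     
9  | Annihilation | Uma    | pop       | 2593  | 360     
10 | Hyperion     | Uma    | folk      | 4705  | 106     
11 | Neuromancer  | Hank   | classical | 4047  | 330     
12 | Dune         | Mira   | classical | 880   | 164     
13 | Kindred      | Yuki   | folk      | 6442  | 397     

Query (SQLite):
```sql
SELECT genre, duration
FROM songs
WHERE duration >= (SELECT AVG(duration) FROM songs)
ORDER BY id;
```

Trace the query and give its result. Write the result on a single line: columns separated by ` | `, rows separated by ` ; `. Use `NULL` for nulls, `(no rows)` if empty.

Scalar subquery: AVG(duration) over all songs rows = 235.538462 (≈; comparison uses full precision).
Keep rows where duration >= that value.

folk | 242 ; classical | 391 ; classical | 243 ; pop | 360 ; classical | 330 ; folk | 397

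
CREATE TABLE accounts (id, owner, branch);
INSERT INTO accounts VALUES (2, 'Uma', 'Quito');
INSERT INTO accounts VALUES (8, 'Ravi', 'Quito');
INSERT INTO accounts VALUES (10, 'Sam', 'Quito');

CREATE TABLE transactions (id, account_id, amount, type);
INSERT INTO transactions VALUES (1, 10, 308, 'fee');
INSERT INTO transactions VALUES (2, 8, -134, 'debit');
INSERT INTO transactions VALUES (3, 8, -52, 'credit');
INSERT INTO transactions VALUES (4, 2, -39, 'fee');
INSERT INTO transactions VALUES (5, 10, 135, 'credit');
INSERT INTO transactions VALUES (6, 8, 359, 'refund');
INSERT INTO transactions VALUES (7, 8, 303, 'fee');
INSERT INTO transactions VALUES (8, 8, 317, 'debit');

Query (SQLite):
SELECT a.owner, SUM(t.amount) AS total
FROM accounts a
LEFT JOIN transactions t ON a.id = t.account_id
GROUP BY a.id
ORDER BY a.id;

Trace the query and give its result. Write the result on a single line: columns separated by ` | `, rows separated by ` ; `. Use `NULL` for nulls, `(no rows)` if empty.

Uma | -39 ; Ravi | 793 ; Sam | 443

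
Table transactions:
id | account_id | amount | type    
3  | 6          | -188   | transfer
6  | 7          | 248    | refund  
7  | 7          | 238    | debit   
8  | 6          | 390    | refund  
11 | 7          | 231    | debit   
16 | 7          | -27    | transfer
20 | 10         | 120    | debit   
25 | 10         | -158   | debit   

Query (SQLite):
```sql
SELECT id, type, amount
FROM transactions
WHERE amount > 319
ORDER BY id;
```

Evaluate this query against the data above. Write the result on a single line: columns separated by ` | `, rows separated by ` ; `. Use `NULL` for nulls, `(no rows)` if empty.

8 | refund | 390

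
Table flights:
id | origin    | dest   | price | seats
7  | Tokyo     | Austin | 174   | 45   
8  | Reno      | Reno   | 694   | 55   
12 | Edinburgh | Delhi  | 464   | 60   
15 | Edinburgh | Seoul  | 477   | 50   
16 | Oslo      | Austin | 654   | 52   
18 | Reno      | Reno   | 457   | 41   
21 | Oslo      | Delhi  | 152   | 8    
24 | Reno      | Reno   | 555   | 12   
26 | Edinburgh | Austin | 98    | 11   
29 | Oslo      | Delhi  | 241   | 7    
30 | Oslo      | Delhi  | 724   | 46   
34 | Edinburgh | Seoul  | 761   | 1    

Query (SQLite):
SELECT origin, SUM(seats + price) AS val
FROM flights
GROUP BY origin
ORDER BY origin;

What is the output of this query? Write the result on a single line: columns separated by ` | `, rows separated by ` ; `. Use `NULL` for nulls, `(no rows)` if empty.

Edinburgh | 1922 ; Oslo | 1884 ; Reno | 1814 ; Tokyo | 219

For each row compute seats + price.
Group by origin; take SUM of the expression per group.
  Edinburgh: ids {12, 15, 26, 34} → SUM(seats + price)=1922
  Oslo: ids {16, 21, 29, 30} → SUM(seats + price)=1884
  Reno: ids {8, 18, 24} → SUM(seats + price)=1814
  Tokyo: ids {7} → SUM(seats + price)=219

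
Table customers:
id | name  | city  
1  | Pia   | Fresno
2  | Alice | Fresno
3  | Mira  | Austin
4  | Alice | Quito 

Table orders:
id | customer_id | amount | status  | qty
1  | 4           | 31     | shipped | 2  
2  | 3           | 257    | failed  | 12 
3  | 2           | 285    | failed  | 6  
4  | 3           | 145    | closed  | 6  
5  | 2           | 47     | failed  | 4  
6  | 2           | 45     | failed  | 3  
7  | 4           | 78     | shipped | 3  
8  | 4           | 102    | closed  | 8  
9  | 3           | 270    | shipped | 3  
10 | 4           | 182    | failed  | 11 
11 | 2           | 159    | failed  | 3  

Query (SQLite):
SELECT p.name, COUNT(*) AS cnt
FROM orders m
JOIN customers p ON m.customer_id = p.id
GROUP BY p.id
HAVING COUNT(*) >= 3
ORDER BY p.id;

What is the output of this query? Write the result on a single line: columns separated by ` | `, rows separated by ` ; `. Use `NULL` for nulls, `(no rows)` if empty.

Join each orders row to its customers via customer_id.
Group joined rows by customers.id; compute COUNT(*) per group.
HAVING: keep groups with count ≥ 3.
  2: ids {3, 5, 6, 11} → COUNT(*)=4
  3: ids {2, 4, 9} → COUNT(*)=3
  4: ids {1, 7, 8, 10} → COUNT(*)=4

Alice | 4 ; Mira | 3 ; Alice | 4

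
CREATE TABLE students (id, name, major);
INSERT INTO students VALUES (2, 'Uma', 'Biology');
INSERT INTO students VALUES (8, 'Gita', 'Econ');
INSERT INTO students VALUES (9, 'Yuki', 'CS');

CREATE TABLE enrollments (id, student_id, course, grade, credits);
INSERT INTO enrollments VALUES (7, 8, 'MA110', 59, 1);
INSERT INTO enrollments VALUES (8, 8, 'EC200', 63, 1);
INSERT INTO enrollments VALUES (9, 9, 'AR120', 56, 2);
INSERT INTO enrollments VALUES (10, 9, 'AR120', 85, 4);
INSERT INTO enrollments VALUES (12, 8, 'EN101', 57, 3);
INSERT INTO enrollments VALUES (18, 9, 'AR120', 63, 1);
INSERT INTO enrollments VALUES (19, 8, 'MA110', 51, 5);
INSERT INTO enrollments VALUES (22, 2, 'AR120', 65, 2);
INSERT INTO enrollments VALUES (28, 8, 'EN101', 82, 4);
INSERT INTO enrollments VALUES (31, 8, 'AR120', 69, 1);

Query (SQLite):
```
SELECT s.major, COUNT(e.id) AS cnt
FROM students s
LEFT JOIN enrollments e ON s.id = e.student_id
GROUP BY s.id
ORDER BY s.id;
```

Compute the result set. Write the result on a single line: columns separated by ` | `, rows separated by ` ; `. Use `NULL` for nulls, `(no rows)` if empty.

LEFT JOIN keeps every students row; unmatched ones get NULL for enrollments columns.
Group by students.id and compute COUNT(e.id). COUNT(col) of an all-NULL group is 0.
  2: ids {22} → COUNT(e.id)=1
  8: ids {7, 8, 12, 19, 28, 31} → COUNT(e.id)=6
  9: ids {9, 10, 18} → COUNT(e.id)=3

Biology | 1 ; Econ | 6 ; CS | 3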